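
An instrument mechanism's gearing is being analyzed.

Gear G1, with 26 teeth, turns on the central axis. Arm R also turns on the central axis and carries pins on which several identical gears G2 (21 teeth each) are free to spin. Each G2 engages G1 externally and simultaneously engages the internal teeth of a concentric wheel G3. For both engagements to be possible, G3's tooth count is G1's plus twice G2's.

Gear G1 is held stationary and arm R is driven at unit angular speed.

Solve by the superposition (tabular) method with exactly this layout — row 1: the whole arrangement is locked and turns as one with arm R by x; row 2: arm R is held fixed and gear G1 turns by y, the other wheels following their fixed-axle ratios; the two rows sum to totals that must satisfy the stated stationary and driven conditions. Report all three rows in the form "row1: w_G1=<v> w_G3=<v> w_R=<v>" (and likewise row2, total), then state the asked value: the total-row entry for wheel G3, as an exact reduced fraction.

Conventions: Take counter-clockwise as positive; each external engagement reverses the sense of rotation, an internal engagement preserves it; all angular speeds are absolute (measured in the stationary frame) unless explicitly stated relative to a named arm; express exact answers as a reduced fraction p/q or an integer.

row1: w_G1=1 w_G3=1 w_R=1
row2: w_G1=-1 w_G3=13/34 w_R=0
total: w_G1=0 w_G3=47/34 w_R=1
asked value: 47/34

recognized (axles ride arm R): planetary set, 26/21/68 teeth
row 1 (train locked, turned with arm): all members turn x
row 2 (arm held, sun turns y): ω_ring = −(26/68)·y, ω_arm = 0
boundary: total ω_sun = x + y = 0 and total ω_arm = x = 1  ⇒  y = -1, x = 1
row 2 ring = −(26/68)·(-1) = 13/34
totals (row 1 + row 2): sun 1 + (-1) = 0, ring 1 + 13/34 = 47/34, arm 1 + 0 = 1
asked cell (total, ring) = 47/34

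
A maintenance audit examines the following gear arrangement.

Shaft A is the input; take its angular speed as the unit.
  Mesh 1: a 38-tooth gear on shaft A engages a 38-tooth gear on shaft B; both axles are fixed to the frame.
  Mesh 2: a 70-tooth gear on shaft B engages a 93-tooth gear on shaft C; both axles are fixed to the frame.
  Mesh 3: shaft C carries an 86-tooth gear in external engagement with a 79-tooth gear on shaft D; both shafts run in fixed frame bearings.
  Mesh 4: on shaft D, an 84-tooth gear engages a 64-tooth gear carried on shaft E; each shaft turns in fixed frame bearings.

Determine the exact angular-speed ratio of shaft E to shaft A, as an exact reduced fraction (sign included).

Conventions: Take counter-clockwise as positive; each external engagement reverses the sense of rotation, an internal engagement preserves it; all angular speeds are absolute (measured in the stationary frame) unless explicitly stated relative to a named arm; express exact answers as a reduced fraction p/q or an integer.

10535/9796

class = fixed-axis compound train [4 meshes; 4 ratios multiply, 4 sense flips]
mesh 1 [38T→38T]: running ratio 1, sense −
mesh 2 [70T→93T]: running ratio 70/93, sense +
mesh 3 [86T→79T]: running ratio 6020/7347, sense −
mesh 4 [84T→64T]: running ratio 10535/9796, sense +
ω_out/ω_in = 10535/9796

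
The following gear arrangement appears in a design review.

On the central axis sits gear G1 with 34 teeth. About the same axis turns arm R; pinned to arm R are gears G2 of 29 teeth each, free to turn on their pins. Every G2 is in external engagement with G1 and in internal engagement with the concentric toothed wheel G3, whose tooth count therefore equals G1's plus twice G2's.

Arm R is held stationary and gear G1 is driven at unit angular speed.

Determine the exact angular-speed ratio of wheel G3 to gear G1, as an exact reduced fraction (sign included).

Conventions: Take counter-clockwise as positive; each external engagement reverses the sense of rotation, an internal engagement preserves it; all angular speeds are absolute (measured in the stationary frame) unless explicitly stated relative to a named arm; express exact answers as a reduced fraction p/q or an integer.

planetary set (34T centre, 29T on arm, 92T internal) — Willis relation
ring teeth: 34 + 2·29 = 92
34(ω_sun−ω_arm) = −92(ω_ring−ω_arm),  ω_arm = 0, ω_sun = 1
ω_ring = 0 − (34/92)(1−0) = -17/46
ω_out/ω_in = -17/46

-17/46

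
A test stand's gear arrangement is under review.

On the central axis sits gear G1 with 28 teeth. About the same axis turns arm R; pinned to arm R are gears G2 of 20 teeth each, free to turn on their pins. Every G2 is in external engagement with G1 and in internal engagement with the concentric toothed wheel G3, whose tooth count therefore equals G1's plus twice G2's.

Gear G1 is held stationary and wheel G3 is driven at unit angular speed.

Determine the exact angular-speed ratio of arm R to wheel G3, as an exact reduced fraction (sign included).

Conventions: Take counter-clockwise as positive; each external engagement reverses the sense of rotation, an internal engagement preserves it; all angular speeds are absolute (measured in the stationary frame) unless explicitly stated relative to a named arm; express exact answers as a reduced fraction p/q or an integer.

17/24

planetary set (28T centre, 20T on arm, 68T internal) — Willis relation
ring teeth: 28 + 2·20 = 68
28(ω_sun−ω_arm) = −68(ω_ring−ω_arm),  ω_sun = 0, ω_ring = 1
28(0−ω_arm) = −68(1−ω_arm)  ⇒  96·ω_arm = 68  ⇒  ω_arm = 17/24
ω_out/ω_in = 17/24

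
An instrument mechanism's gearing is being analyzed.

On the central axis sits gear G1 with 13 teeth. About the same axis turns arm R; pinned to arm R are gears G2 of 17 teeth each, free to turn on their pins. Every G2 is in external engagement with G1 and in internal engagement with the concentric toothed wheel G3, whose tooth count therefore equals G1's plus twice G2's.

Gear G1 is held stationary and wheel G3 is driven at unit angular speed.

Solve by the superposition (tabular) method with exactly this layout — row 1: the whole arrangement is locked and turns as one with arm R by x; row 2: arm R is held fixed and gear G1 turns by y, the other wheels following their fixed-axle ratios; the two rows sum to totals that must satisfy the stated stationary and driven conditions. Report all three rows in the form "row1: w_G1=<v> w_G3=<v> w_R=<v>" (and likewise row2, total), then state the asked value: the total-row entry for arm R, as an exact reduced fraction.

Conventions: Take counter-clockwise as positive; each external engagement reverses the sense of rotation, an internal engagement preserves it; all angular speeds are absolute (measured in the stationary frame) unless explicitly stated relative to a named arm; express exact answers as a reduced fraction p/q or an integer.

row1: w_G1=47/60 w_G3=47/60 w_R=47/60
row2: w_G1=-47/60 w_G3=13/60 w_R=0
total: w_G1=0 w_G3=1 w_R=47/60
asked value: 47/60

topology: planetary set — G1 13T / G2 17T / G3 47T, arm = carrier (Willis)
row 1 — lock + rotate with arm: ω_sun = ω_ring = ω_arm = x
row 2 — arm fixed, fixed-axis ratios: sun y, ring −(13/47)·y, arm 0
boundary: total ω_sun = x + y = 0 and total ω_ring = x − (13/47)·y = 1  ⇒  y = -47/60, x = 47/60
row 2 ring = −(13/47)·(-47/60) = 13/60
totals (row 1 + row 2): sun 47/60 + (-47/60) = 0, ring 47/60 + 13/60 = 1, arm 47/60 + 0 = 47/60
asked cell (total, arm) = 47/60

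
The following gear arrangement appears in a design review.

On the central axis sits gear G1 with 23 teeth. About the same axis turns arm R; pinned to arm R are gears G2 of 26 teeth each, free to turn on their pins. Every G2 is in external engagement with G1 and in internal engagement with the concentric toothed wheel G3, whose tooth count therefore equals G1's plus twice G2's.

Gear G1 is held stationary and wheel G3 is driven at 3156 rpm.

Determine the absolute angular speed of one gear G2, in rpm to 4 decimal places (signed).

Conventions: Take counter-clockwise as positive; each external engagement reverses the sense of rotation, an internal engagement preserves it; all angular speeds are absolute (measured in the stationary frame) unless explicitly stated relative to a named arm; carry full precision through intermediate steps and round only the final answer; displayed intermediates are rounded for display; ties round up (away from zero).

class = planetary set [G3 = 23+2·26 = 75; Willis about the carrier]
normalise by the input: solve with ω_ring = 1, then scale by 3156 rpm
ring teeth: 23 + 2·26 = 75
23(ω_sun−ω_arm) = −75(ω_ring−ω_arm),  ω_sun = 0, ω_ring = 1
23(0−ω_arm) = −75(1−ω_arm)  ⇒  98·ω_arm = 75  ⇒  ω_arm = 75/98
sun–planet mesh: 23·(0−75/98) = −26·(ω_p−ω_arm)  ⇒  ω_p−ω_arm = 1725/2548
ω_p = 75/98 + 1725/2548 = 75/52
scale: ω_p = 75/52 × 3156 rpm = +4551.9231 rpm

+4551.9231 rpm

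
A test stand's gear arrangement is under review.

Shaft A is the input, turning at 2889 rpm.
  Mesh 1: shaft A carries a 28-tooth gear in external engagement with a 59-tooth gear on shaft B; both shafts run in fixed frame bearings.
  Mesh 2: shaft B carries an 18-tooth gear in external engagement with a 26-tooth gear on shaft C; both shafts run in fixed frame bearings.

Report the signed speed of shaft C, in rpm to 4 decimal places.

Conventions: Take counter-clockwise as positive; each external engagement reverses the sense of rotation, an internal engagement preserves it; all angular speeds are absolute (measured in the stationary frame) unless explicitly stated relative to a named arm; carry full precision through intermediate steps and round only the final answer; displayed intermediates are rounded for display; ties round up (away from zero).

recognized (3 fixed axles, 2 meshes): fixed-axis compound train
mesh 1 [28T→59T]: ω = 2889.0000×28/59 = 1371.0508 rpm, sense flips to −
mesh 2 [18T→26T]: ω = 1371.0508×18/26 = 949.1890 rpm, sense flips to +
signed output speed = +949.1890 rpm

+949.1890 rpm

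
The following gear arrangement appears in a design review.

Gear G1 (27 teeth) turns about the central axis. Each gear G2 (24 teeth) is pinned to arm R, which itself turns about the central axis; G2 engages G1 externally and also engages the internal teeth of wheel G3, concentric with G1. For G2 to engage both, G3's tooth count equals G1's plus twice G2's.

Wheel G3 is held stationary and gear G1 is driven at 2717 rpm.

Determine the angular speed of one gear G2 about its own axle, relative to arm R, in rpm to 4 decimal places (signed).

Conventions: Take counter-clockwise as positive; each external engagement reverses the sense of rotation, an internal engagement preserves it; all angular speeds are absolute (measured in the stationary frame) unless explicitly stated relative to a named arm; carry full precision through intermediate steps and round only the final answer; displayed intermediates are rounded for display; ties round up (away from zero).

-2247.5184 rpm

recognized (axles ride arm R): planetary set, 27/24/75 teeth
normalise by the input: solve with ω_sun = 1, then scale by 2717 rpm
ring teeth: 27 + 2·24 = 75
27(ω_sun−ω_arm) = −75(ω_ring−ω_arm),  ω_ring = 0, ω_sun = 1
27(1−ω_arm) = −75(0−ω_arm)  ⇒  102·ω_arm = 27  ⇒  ω_arm = 9/34
sun–planet mesh: 27·(1−9/34) = −24·(ω_p−ω_arm)  ⇒  ω_p−ω_arm = -225/272
scale: ω_p−ω_arm = -225/272 × 2717 rpm = -2247.5184 rpm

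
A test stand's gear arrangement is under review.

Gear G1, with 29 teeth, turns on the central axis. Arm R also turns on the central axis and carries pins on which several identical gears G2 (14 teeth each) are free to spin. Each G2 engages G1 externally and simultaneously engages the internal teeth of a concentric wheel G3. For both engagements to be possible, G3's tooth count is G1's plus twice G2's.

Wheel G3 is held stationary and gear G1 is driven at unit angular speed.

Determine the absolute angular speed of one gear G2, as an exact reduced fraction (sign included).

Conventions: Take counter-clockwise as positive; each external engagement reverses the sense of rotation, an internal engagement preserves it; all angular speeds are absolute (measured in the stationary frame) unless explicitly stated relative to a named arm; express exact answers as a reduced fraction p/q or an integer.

-29/28

planetary set (29T centre, 14T on arm, 57T internal) — Willis relation
ring teeth: 29 + 2·14 = 57
29(ω_sun−ω_arm) = −57(ω_ring−ω_arm),  ω_ring = 0, ω_sun = 1
29(1−ω_arm) = −57(0−ω_arm)  ⇒  86·ω_arm = 29  ⇒  ω_arm = 29/86
sun–planet mesh: 29·(1−29/86) = −14·(ω_p−ω_arm)  ⇒  ω_p−ω_arm = -1653/1204
ω_p = 29/86 − 1653/1204 = -29/28
exact speed ratio = -29/28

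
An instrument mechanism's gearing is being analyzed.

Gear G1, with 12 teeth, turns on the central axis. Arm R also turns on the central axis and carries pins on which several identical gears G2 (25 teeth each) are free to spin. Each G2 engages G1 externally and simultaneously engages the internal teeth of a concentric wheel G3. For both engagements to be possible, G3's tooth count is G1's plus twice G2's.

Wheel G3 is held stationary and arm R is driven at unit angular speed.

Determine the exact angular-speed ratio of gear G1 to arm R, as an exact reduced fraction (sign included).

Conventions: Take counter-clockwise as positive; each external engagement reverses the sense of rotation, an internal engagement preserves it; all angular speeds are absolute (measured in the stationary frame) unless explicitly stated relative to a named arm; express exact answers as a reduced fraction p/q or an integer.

class = planetary set [G3 = 12+2·25 = 62; Willis about the carrier]
ring teeth: 12 + 2·25 = 62
12(ω_sun−ω_arm) = −62(ω_ring−ω_arm),  ω_ring = 0, ω_arm = 1
ω_sun = 1 − (62/12)(0−1) = 37/6
ω_out/ω_in = 37/6

37/6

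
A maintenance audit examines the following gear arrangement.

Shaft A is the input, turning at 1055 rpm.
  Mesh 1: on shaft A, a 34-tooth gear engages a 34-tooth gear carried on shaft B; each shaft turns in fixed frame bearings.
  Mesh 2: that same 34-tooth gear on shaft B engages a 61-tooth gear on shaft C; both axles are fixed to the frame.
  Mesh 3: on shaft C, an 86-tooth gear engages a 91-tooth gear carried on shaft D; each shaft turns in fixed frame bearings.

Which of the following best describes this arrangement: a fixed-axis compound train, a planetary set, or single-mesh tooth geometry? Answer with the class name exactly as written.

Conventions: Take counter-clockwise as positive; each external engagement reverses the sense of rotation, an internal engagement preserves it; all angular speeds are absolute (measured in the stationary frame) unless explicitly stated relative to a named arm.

fixed-axis compound train

3-mesh fixed-axis compound train (all bearings frame-fixed)
classification: fixed-axis compound train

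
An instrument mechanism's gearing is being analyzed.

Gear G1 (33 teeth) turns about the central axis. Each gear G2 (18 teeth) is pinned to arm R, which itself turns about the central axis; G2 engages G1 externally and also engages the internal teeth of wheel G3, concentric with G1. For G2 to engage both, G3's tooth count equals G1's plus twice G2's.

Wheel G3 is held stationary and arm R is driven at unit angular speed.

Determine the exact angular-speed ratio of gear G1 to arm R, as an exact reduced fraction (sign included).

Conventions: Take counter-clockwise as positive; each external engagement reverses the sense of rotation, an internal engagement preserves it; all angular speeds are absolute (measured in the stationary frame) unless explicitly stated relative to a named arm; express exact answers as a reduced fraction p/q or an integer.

34/11

recognized (axles ride arm R): planetary set, 33/18/69 teeth
ring teeth: 33 + 2·18 = 69
33(ω_sun−ω_arm) = −69(ω_ring−ω_arm),  ω_ring = 0, ω_arm = 1
ω_sun = 1 − (69/33)(0−1) = 34/11
ω_out/ω_in = 34/11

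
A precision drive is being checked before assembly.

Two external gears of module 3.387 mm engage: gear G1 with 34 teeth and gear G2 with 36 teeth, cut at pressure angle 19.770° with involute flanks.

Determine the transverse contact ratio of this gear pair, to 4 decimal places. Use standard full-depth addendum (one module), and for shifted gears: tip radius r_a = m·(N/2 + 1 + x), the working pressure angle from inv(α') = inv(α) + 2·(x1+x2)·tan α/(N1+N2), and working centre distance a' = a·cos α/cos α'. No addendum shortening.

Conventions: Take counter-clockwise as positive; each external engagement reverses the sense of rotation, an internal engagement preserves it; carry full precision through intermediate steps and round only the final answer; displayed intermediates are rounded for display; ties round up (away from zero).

recognized (one external pair, fixed centres): single-mesh tooth geometry, m = 3.387, N1 = 34, N2 = 36
base radii: r_b1 = 54.185179, r_b2 = 57.372542
tip radii: r_a1 = 60.966000, r_a2 = 64.353000
no profile shift: α' = α, a' = a
action lengths: √(r_a1²−r_b1²) = 27.943149, √(r_a2²−r_b2²) = 29.149614
base pitch p_b = π·m·cos α = 10.013398
CR = (27.943149 + 29.149614 − 118.545000·sin 19.77000°)/10.013398 = 1.697274
contact ratio ≈ 1.6973

1.6973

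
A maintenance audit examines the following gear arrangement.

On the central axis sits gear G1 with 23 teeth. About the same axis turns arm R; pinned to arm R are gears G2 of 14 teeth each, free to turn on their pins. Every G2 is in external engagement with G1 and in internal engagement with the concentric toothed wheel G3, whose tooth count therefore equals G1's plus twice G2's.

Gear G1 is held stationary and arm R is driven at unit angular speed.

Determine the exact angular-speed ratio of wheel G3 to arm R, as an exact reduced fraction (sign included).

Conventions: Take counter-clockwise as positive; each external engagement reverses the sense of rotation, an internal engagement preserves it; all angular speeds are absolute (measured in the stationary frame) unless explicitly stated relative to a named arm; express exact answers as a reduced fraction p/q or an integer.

74/51

planetary set (23T centre, 14T on arm, 51T internal) — Willis relation
ring teeth: 23 + 2·14 = 51
23(ω_sun−ω_arm) = −51(ω_ring−ω_arm),  ω_sun = 0, ω_arm = 1
ω_ring = 1 − (23/51)(0−1) = 74/51
ω_out/ω_in = 74/51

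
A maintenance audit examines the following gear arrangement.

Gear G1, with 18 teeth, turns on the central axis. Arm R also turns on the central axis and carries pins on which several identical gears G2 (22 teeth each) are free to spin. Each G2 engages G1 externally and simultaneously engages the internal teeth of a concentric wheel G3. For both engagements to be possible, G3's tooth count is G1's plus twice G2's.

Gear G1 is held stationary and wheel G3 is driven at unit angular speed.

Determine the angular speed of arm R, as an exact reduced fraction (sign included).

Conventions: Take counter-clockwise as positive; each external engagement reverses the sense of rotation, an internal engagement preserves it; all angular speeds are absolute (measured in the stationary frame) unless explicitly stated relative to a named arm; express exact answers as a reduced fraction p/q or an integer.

planetary set (18T centre, 22T on arm, 62T internal) — Willis relation
ring teeth: 18 + 2·22 = 62
18(ω_sun−ω_arm) = −62(ω_ring−ω_arm),  ω_sun = 0, ω_ring = 1
18(0−ω_arm) = −62(1−ω_arm)  ⇒  80·ω_arm = 62  ⇒  ω_arm = 31/40
exact speed ratio = 31/40

31/40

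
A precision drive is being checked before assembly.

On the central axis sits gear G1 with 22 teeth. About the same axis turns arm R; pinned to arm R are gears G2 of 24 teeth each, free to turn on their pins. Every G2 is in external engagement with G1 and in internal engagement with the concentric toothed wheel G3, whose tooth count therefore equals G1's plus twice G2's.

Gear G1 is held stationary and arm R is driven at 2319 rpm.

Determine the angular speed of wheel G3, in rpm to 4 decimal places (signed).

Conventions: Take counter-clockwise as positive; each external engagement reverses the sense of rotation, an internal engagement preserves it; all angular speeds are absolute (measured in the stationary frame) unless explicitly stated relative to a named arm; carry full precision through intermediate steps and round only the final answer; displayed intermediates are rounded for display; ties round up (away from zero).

+3047.8286 rpm

class = planetary set [G3 = 22+2·24 = 70; Willis about the carrier]
normalise by the input: solve with ω_arm = 1, then scale by 2319 rpm
ring teeth: 22 + 2·24 = 70
22(ω_sun−ω_arm) = −70(ω_ring−ω_arm),  ω_sun = 0, ω_arm = 1
ω_ring = 1 − (22/70)(0−1) = 46/35
scale: ω_ring = 46/35 × 2319 rpm = +3047.8286 rpm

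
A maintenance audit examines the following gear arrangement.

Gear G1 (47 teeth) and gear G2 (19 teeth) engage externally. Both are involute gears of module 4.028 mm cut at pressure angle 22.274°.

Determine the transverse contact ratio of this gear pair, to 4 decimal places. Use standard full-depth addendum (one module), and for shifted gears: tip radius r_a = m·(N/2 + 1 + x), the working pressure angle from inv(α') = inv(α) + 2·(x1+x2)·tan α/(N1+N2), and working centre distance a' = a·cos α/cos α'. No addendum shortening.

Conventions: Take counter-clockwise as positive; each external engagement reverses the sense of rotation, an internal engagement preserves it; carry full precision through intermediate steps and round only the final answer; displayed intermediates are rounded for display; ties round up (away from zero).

class = single-mesh tooth geometry [involute pair 47T × 19T, m = 4.028]
base radii: r_b1 = 87.594792, r_b2 = 35.410661
tip radii: r_a1 = 98.686000, r_a2 = 42.294000
no profile shift: α' = α, a' = a
action lengths: √(r_a1²−r_b1²) = 45.454142, √(r_a2²−r_b2²) = 23.127204
base pitch p_b = π·m·cos α = 11.710092
CR = (45.454142 + 23.127204 − 132.924000·sin 22.27400°)/11.710092 = 1.554072
contact ratio ≈ 1.5541

1.5541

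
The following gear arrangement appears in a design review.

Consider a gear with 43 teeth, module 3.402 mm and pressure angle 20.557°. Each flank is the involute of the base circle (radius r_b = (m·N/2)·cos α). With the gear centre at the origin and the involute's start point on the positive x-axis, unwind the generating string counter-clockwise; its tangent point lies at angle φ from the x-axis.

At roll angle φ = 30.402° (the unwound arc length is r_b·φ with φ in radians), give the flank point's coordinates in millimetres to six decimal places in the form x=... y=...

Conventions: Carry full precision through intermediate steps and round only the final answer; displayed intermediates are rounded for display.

x=77.458541 y=3.315421

class = single-mesh tooth geometry [base-circle involute, m = 3.402, 43T]
pitch radius r_p = m·N/2 = 3.402·43/2 = 73.143000
base radius r_b = r_p·cos α = 73.143000·cos 20.557° = 68.485497
roll angle φ = 30.402° = 0.53061500 rad
x = r_b·(cos φ + φ·sin φ) = 77.458541
y = r_b·(sin φ − φ·cos φ) = 3.315421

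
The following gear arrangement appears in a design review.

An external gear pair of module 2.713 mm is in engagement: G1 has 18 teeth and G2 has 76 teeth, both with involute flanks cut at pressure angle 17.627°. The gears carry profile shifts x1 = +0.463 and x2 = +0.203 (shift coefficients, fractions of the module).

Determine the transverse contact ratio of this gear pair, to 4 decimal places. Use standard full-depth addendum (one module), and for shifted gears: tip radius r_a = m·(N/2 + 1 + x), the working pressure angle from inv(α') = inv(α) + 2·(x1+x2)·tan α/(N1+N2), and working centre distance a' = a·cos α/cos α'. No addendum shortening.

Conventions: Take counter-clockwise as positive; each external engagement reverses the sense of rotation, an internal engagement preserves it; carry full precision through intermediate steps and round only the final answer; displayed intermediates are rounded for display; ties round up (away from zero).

topology: single-mesh involute geometry — m = 2.713, 18T/76T pair
base radii: r_b1 = 23.270575, r_b2 = 98.253538
tip radii: r_a1 = 28.386119, r_a2 = 106.357739
inv(α') = inv(17.627°) + 2·(+0.463+0.203)·tan α/(18+76) = 0.01459064  ⇒  α' = 19.86329°
a' = a·cos α / cos α' = 127.5110·cos 17.627°/cos 19.86329° = 129.211417
action lengths: √(r_a1²−r_b1²) = 16.255833, √(r_a2²−r_b2²) = 40.721136
base pitch p_b = π·m·cos α = 8.122963
CR = (16.255833 + 40.721136 − 129.211417·sin 19.86329°)/8.122963 = 1.609498
contact ratio ≈ 1.6095

1.6095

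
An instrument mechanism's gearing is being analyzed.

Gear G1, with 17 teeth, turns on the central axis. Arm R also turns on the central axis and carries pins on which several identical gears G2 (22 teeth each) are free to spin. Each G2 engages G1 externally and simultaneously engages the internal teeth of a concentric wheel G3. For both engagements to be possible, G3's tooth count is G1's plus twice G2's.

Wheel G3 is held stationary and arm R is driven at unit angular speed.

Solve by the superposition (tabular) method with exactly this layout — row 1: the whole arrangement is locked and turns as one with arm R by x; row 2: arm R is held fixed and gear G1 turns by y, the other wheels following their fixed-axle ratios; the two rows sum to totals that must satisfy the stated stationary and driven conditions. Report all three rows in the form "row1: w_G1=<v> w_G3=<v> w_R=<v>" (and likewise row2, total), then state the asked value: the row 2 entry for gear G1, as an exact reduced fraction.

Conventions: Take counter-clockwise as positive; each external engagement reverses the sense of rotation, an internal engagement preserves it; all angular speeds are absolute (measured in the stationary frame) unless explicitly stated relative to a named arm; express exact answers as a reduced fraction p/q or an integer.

row1: w_G1=1 w_G3=1 w_R=1
row2: w_G1=61/17 w_G3=-1 w_R=0
total: w_G1=78/17 w_G3=0 w_R=1
asked value: 61/17

recognized (axles ride arm R): planetary set, 17/22/61 teeth
row 1: whole set turns with the arm by x
row 2 — arm fixed, fixed-axis ratios: sun y, ring −(17/61)·y, arm 0
boundary: total ω_ring = x − (17/61)·y = 0 and total ω_arm = x = 1  ⇒  y = 61/17, x = 1
row 2 ring = −(17/61)·61/17 = -1
totals (row 1 + row 2): sun 1 + 61/17 = 78/17, ring 1 + (-1) = 0, arm 1 + 0 = 1
asked cell (row2, sun) = 61/17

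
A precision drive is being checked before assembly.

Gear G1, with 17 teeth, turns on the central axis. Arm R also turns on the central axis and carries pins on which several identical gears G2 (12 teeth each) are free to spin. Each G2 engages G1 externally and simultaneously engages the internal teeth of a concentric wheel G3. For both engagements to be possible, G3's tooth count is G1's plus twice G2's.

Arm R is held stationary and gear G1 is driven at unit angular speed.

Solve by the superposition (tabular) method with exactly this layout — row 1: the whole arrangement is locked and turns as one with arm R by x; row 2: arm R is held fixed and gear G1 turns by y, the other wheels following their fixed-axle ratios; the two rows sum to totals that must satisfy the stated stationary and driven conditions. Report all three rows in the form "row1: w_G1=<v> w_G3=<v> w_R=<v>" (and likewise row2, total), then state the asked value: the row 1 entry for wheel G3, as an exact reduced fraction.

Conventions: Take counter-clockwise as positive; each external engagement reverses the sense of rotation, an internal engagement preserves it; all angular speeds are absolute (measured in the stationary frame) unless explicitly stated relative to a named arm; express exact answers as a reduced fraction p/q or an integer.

recognized (axles ride arm R): planetary set, 17/12/41 teeth
row 1 — lock + rotate with arm: ω_sun = ω_ring = ω_arm = x
row 2 (arm held, sun turns y): ω_ring = −(17/41)·y, ω_arm = 0
boundary: total ω_arm = x = 0 and total ω_sun = x + y = 1  ⇒  y = 1, x = 0
row 2 ring = −(17/41)·1 = -17/41
totals (row 1 + row 2): sun 0 + 1 = 1, ring 0 + (-17/41) = -17/41, arm 0 + 0 = 0
asked cell (row1, ring) = 0

row1: w_G1=0 w_G3=0 w_R=0
row2: w_G1=1 w_G3=-17/41 w_R=0
total: w_G1=1 w_G3=-17/41 w_R=0
asked value: 0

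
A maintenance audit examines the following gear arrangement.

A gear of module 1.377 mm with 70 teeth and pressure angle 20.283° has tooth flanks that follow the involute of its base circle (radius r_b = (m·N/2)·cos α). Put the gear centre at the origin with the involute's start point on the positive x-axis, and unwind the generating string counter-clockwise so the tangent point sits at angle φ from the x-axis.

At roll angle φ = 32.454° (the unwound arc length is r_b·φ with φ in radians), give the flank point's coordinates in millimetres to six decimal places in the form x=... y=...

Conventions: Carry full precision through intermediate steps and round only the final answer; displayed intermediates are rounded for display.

recognized (one wheel, involute flank): single-mesh tooth geometry, m = 1.377, N = 70
pitch radius r_p = m·N/2 = 1.377·70/2 = 48.195000
base radius r_b = r_p·cos α = 48.195000·cos 20.283° = 45.206516
roll angle φ = 32.454° = 0.56642916 rad
x = r_b·(cos φ + φ·sin φ) = 51.887184
y = r_b·(sin φ − φ·cos φ) = 2.651662

x=51.887184 y=2.651662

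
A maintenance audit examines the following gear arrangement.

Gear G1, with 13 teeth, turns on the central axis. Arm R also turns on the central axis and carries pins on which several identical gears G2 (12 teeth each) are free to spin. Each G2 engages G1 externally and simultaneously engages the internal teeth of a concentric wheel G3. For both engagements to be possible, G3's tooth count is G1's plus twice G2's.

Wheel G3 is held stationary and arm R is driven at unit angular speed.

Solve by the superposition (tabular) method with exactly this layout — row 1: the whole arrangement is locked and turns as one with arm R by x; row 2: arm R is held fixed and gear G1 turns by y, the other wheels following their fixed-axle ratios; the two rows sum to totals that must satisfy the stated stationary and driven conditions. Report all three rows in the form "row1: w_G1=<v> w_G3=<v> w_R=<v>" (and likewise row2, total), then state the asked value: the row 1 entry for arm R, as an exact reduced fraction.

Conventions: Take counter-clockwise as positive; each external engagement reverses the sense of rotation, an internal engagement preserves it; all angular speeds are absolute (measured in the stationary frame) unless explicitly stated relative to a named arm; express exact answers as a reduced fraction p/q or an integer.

class = planetary set [G3 = 13+2·12 = 37; Willis about the carrier]
row 1 — lock + rotate with arm: ω_sun = ω_ring = ω_arm = x
row 2: sun turns y, ring = −(13/37)·y, arm 0
boundary: total ω_ring = x − (13/37)·y = 0 and total ω_arm = x = 1  ⇒  y = 37/13, x = 1
row 2 ring = −(13/37)·37/13 = -1
totals (row 1 + row 2): sun 1 + 37/13 = 50/13, ring 1 + (-1) = 0, arm 1 + 0 = 1
asked cell (row1, arm) = 1

row1: w_G1=1 w_G3=1 w_R=1
row2: w_G1=37/13 w_G3=-1 w_R=0
total: w_G1=50/13 w_G3=0 w_R=1
asked value: 1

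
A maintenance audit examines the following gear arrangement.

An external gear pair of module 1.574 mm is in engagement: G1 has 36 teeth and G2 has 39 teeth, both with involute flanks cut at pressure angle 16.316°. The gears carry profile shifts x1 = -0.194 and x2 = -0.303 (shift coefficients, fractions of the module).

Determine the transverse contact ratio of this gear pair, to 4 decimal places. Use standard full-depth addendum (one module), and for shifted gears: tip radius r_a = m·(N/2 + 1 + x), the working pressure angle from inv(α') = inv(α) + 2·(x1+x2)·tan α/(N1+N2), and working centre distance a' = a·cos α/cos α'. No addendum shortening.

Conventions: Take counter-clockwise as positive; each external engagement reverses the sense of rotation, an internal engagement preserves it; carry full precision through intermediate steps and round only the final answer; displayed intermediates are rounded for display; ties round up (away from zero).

class = single-mesh tooth geometry [involute pair 36T × 39T, m = 1.574]
base radii: r_b1 = 27.190982, r_b2 = 29.456897
tip radii: r_a1 = 29.600644, r_a2 = 31.790078
inv(α') = inv(16.316°) + 2·(-0.194-0.303)·tan α/(36+39) = 0.00407614  ⇒  α' = 13.10738°
a' = a·cos α / cos α' = 59.0250·cos 16.316°/cos 13.10738° = 58.163219
action lengths: √(r_a1²−r_b1²) = 11.698232, √(r_a2²−r_b2²) = 11.954090
base pitch p_b = π·m·cos α = 4.745722
CR = (11.698232 + 11.954090 − 58.163219·sin 13.10738°)/4.745722 = 2.204566
contact ratio ≈ 2.2046

2.2046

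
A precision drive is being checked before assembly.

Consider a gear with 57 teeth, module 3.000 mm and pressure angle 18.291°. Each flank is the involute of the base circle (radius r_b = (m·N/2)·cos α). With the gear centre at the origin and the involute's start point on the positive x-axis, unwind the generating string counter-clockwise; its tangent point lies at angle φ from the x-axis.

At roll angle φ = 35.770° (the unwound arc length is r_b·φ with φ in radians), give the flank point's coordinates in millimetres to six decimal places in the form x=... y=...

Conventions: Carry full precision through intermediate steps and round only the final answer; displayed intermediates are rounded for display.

class = single-mesh tooth geometry [base-circle involute, m = 3.000, 57T]
pitch radius r_p = m·N/2 = 3.000·57/2 = 85.500000
base radius r_b = r_p·cos α = 85.500000·cos 18.291° = 81.180094
roll angle φ = 35.770° = 0.62430427 rad
x = r_b·(cos φ + φ·sin φ) = 95.491852
y = r_b·(sin φ − φ·cos φ) = 6.331331

x=95.491852 y=6.331331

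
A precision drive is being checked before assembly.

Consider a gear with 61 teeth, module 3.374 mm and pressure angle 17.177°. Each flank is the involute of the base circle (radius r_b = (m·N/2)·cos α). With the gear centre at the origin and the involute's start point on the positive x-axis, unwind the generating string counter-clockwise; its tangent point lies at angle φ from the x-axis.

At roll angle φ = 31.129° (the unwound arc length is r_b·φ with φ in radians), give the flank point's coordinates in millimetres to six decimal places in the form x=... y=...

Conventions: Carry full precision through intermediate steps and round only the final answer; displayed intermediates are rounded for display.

topology: single-mesh involute geometry — m = 3.374, N = 61
pitch radius r_p = m·N/2 = 3.374·61/2 = 102.907000
base radius r_b = r_p·cos α = 102.907000·cos 17.177° = 98.317038
roll angle φ = 31.129° = 0.54330354 rad
x = r_b·(cos φ + φ·sin φ) = 111.774217
y = r_b·(sin φ − φ·cos φ) = 5.102243

x=111.774217 y=5.102243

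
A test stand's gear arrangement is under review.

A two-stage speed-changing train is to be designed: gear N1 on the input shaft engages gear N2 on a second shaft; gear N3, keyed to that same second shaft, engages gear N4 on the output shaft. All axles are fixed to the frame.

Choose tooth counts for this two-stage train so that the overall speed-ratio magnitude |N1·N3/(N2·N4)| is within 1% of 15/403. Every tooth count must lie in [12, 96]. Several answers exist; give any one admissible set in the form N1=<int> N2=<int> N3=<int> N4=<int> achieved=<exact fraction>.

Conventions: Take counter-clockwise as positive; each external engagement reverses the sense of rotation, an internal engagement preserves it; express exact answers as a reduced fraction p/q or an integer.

N1=12 N2=52 N3=15 N4=93 achieved=15/403

design class (target 15/403): fixed-axis compound train
target = 15/403 in lowest terms: an exact hit needs N1·N3 = k·15 and N2·N4 = k·403 for one integer k, every count in [12, 96]; additionally prefer no 1:1 stage (N1 ≠ N2, N3 ≠ N4)
k = 1…11: no 1:1-free in-range split of k·15 and k·403 into factor pairs; take k = 12
k = 12: N1·N3 = 180 = 12·15, N2·N4 = 4836 = 52·93
achieved = 12·15/(52·93) = 15/403; |achieved − target| = 0 ≤ 3/8060 ✓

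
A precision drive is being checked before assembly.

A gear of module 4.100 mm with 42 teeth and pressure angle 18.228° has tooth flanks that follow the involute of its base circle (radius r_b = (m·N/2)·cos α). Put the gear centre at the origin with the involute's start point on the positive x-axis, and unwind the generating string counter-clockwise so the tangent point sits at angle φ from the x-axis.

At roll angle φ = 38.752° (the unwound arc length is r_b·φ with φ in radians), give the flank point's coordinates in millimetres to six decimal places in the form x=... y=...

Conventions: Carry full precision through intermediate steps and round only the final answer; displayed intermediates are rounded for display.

x=98.399018 y=8.054507

single-mesh involute tooth geometry (42T wheel at module 4.100)
pitch radius r_p = m·N/2 = 4.100·42/2 = 86.100000
base radius r_b = r_p·cos α = 86.100000·cos 18.228° = 81.779442
roll angle φ = 38.752° = 0.67634999 rad
x = r_b·(cos φ + φ·sin φ) = 98.399018
y = r_b·(sin φ − φ·cos φ) = 8.054507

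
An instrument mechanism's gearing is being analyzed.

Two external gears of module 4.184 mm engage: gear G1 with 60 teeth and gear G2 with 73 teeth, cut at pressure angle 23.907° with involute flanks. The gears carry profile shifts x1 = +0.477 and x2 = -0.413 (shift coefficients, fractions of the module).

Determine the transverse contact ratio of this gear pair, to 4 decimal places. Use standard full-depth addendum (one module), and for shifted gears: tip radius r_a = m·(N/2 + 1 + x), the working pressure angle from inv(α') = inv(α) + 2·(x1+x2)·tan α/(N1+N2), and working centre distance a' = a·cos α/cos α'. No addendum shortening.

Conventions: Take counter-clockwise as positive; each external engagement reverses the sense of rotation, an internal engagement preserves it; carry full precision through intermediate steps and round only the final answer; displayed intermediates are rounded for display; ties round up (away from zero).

topology: single-mesh involute geometry — m = 4.184, 60T/73T pair
base radii: r_b1 = 114.750943, r_b2 = 139.613647
tip radii: r_a1 = 131.699768, r_a2 = 155.172008
inv(α') = inv(23.907°) + 2·(+0.477-0.413)·tan α/(60+73) = 0.02645593  ⇒  α' = 24.03067°
a' = a·cos α / cos α' = 278.2360·cos 23.907°/cos 24.03067° = 278.503125
action lengths: √(r_a1²−r_b1²) = 64.630102, √(r_a2²−r_b2²) = 67.722830
base pitch p_b = π·m·cos α = 12.016691
CR = (64.630102 + 67.722830 − 278.503125·sin 24.03067°)/12.016691 = 1.576085
contact ratio ≈ 1.5761

1.5761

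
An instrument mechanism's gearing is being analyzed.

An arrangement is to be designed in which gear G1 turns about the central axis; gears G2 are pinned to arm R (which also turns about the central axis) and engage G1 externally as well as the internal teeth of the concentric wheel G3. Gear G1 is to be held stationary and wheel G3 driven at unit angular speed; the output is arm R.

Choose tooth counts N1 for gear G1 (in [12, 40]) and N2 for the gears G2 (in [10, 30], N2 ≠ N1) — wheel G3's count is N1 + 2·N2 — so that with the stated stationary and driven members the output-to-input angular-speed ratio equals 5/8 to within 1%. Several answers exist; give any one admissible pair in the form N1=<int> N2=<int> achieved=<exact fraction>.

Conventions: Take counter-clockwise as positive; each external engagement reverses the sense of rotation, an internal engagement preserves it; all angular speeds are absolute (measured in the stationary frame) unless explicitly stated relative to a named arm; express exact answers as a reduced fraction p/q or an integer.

N1=30 N2=10 achieved=5/8

design class (target 5/8): planetary set
Willis with ω_sun = 0: ω_arm/ω_ring = N3/(N1+N3); set equal to 5/8  ⇒  N3/N1 = (5/8)/(1 − 5/8) = 5/3
N3 = N1 + 2·N2  ⇒  N2/N1 = (N3/N1 − 1)/2 = (5/3 − 1)/2 = 1/3
smallest multiple with N1 ≥ 12 and N2 ≥ 10: k = 10  ⇒  N1 = 10·3 = 30, N2 = 10·1 = 10 (N1 ≤ 40, N2 ≤ 30, N2 ≠ N1 ✓), N3 = 30 + 2·10 = 50
check: N3/(N1+N3) with N1 = 30, N3 = 50 gives 5/8; |achieved − target| = 0 ≤ 1/160 ✓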